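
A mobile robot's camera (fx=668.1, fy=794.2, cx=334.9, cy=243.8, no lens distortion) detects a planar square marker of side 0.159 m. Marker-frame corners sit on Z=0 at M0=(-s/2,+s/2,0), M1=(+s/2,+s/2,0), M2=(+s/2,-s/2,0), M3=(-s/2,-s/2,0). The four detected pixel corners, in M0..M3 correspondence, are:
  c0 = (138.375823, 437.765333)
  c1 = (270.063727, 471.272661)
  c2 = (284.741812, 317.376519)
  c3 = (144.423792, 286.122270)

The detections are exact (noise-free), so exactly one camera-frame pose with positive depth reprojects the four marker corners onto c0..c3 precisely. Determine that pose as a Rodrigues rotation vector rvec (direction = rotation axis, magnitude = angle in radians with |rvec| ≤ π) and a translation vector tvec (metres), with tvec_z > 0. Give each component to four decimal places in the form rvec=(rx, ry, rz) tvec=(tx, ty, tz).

rvec=(0.2817, 0.1542, 0.1508) tvec=(-0.1411, 0.1280, 0.7447)

Intrinsics K: fx=668.1, fy=794.2, cx=334.9, cy=243.8
Marker side s = 0.159 m; corners in marker frame (Z=0):
  M0 = (-0.0795, +0.0795, 0)
  M1 = (+0.0795, +0.0795, 0)
  M2 = (+0.0795, -0.0795, 0)
  M3 = (-0.0795, -0.0795, 0)
Detected image corners:
  c0 = (138.375823, 437.765333) px
  c1 = (270.063727, 471.272661) px
  c2 = (284.741812, 317.376519) px
  c3 = (144.423792, 286.122270) px
Planar DLT: solve 8×8 A·h = b for H (H[2,2]=1):
  H  [+817.98583 +15.98557 +208.29885]
  H  [+137.87512 +1106.59786 +380.25231]
  H  [-0.17453 +0.38579 +1.00000]
B = K⁻¹H; ‖b₁‖=1.342749, ‖b₂‖=1.342749; λ = 2/(‖b₁‖+‖b₂‖) = 0.744741, sign → tz>0 ⇒ λ=+0.744741
r₁ = λ·B[:,0] = (+0.97698,+0.16919,-0.12998); r₂ = λ·B[:,1] = (-0.12620,+0.94949,+0.28731)
r₃ = r₁×r₂ = (+0.17202,-0.26430,+0.94898); SVD([r₁ r₂ r₃]) → R = UVᵀ:
  R  [+0.97698 -0.12620 +0.17202]
  R  [+0.16919 +0.94949 -0.26430]
  R  [-0.12998 +0.28731 +0.94898]
t = (-0.14112, +0.12795, +0.74474) m
tr R = 2.875437; θ = arccos((tr R − 1)/2) = 0.354793 rad = 20.328°
axis k = ((R−Rᵀ)₃₂, (R−Rᵀ)₁₃, (R−Rᵀ)₂₁) / (2 sinθ) = (+0.793922, +0.434664, +0.425153)
rvec = θ·k = (+0.281678, +0.154215, +0.150841)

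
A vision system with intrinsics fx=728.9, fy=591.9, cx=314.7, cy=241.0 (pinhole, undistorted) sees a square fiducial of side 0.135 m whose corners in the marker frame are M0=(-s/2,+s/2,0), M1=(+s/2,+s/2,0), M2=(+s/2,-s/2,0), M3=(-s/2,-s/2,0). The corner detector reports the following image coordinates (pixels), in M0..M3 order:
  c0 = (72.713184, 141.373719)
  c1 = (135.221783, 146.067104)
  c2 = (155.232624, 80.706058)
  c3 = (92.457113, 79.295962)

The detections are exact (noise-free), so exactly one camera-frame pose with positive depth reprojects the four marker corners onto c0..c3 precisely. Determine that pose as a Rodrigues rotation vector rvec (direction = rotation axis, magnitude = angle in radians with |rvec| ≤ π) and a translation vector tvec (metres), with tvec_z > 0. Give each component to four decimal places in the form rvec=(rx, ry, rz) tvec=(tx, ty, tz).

rvec=(-0.1530, 0.4554, 0.1855) tvec=(-0.3292, -0.2602, 1.1906)

Intrinsics K: fx=728.9, fy=591.9, cx=314.7, cy=241.0
Marker side s = 0.135 m; corners in marker frame (Z=0):
  M0 = (-0.0675, +0.0675, 0)
  M1 = (+0.0675, +0.0675, 0)
  M2 = (+0.0675, -0.0675, 0)
  M3 = (-0.0675, -0.0675, 0)
Detected image corners:
  c0 = (72.713184, 141.373719) px
  c1 = (135.221783, 146.067104) px
  c2 = (155.232624, 80.706058) px
  c3 = (92.457113, 79.295962) px
Planar DLT: solve 8×8 A·h = b for H (H[2,2]=1):
  H  [+421.02620 -157.26258 +113.16734]
  H  [-19.68975 +461.81830 +111.63213]
  H  [-0.37746 -0.08821 +1.00000]
B = K⁻¹H; ‖b₁‖=0.839907, ‖b₂‖=0.839907; λ = 2/(‖b₁‖+‖b₂‖) = 1.190609, sign → tz>0 ⇒ λ=+1.190609
r₁ = λ·B[:,0] = (+0.88175,+0.14338,-0.44941); r₂ = λ·B[:,1] = (-0.21153,+0.97171,-0.10503)
r₃ = r₁×r₂ = (+0.42163,+0.18767,+0.88713); SVD([r₁ r₂ r₃]) → R = UVᵀ:
  R  [+0.88175 -0.21153 +0.42163]
  R  [+0.14338 +0.97171 +0.18767]
  R  [-0.44941 -0.10503 +0.88713]
t = (-0.32919, -0.26022, +1.19061) m
tr R = 2.740591; θ = arccos((tr R − 1)/2) = 0.514994 rad = 29.507°
axis k = ((R−Rᵀ)₃₂, (R−Rᵀ)₁₃, (R−Rᵀ)₂₁) / (2 sinθ) = (-0.297135, +0.884251, +0.360292)
rvec = θ·k = (-0.153023, +0.455384, +0.185548)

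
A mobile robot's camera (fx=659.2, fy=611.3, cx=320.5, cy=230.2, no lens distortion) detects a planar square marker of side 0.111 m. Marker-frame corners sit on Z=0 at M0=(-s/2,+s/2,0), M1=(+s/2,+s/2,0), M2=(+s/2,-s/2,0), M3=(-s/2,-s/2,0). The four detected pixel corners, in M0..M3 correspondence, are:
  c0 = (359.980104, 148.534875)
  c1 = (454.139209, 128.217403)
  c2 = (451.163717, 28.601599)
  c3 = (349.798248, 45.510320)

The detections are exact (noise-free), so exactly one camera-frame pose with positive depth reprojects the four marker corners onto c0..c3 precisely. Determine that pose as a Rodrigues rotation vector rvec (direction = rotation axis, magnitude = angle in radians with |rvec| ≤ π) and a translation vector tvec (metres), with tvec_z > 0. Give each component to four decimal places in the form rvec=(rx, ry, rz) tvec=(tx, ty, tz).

Intrinsics K: fx=659.2, fy=611.3, cx=320.5, cy=230.2
Marker side s = 0.111 m; corners in marker frame (Z=0):
  M0 = (-0.0555, +0.0555, 0)
  M1 = (+0.0555, +0.0555, 0)
  M2 = (+0.0555, -0.0555, 0)
  M3 = (-0.0555, -0.0555, 0)
Detected image corners:
  c0 = (359.980104, 148.534875) px
  c1 = (454.139209, 128.217403) px
  c2 = (451.163717, 28.601599) px
  c3 = (349.798248, 45.510320) px
Planar DLT: solve 8×8 A·h = b for H (H[2,2]=1):
  H  [+1049.13826 +315.23860 +405.02554]
  H  [-131.39558 +968.20874 +89.28688]
  H  [+0.41990 +0.63583 +1.00000]
B = K⁻¹H; ‖b₁‖=1.496769, ‖b₂‖=1.496769; λ = 2/(‖b₁‖+‖b₂‖) = 0.668106, sign → tz>0 ⇒ λ=+0.668106
r₁ = λ·B[:,0] = (+0.92692,-0.24925,+0.28054); r₂ = λ·B[:,1] = (+0.11296,+0.89821,+0.42480)
r₃ = r₁×r₂ = (-0.35786,-0.36206,+0.86072); SVD([r₁ r₂ r₃]) → R = UVᵀ:
  R  [+0.92692 +0.11296 -0.35786]
  R  [-0.24925 +0.89821 -0.36206]
  R  [+0.28054 +0.42480 +0.86072]
t = (+0.08567, -0.15401, +0.66811) m
tr R = 2.685852; θ = arccos((tr R − 1)/2) = 0.568097 rad = 32.550°
axis k = ((R−Rᵀ)₃₂, (R−Rᵀ)₁₃, (R−Rᵀ)₂₁) / (2 sinθ) = (+0.731245, -0.593275, -0.336609)
rvec = θ·k = (+0.415419, -0.337038, -0.191227)

rvec=(0.4154, -0.3370, -0.1912) tvec=(0.0857, -0.1540, 0.6681)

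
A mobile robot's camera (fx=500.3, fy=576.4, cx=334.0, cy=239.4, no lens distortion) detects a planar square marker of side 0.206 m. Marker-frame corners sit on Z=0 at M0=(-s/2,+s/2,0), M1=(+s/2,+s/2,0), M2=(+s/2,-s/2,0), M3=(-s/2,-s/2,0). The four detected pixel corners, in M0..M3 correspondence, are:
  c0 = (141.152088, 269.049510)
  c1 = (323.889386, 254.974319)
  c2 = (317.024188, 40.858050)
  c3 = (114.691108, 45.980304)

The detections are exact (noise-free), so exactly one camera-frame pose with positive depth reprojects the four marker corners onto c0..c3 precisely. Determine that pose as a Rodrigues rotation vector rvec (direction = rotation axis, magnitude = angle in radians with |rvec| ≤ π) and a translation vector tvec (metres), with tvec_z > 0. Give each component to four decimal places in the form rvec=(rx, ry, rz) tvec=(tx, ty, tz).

Intrinsics K: fx=500.3, fy=576.4, cx=334.0, cy=239.4
Marker side s = 0.206 m; corners in marker frame (Z=0):
  M0 = (-0.1030, +0.1030, 0)
  M1 = (+0.1030, +0.1030, 0)
  M2 = (+0.1030, -0.1030, 0)
  M3 = (-0.1030, -0.1030, 0)
Detected image corners:
  c0 = (141.152088, 269.049510) px
  c1 = (323.889386, 254.974319) px
  c2 = (317.024188, 40.858050) px
  c3 = (114.691108, 45.980304) px
Planar DLT: solve 8×8 A·h = b for H (H[2,2]=1):
  H  [+981.55978 +186.31451 +226.77512]
  H  [-14.11025 +1133.18620 +157.95488]
  H  [+0.21968 +0.47505 +1.00000]
B = K⁻¹H; ‖b₁‖=1.832186, ‖b₂‖=1.832186; λ = 2/(‖b₁‖+‖b₂‖) = 0.545796, sign → tz>0 ⇒ λ=+0.545796
r₁ = λ·B[:,0] = (+0.99077,-0.06316,+0.11990); r₂ = λ·B[:,1] = (+0.03016,+0.96533,+0.25928)
r₃ = r₁×r₂ = (-0.13212,-0.25327,+0.95833); SVD([r₁ r₂ r₃]) → R = UVᵀ:
  R  [+0.99077 +0.03016 -0.13212]
  R  [-0.06316 +0.96533 -0.25327]
  R  [+0.11990 +0.25928 +0.95833]
t = (-0.11698, -0.07712, +0.54580) m
tr R = 2.914435; θ = arccos((tr R − 1)/2) = 0.293568 rad = 16.820°
axis k = ((R−Rᵀ)₃₂, (R−Rᵀ)₁₃, (R−Rᵀ)₂₁) / (2 sinθ) = (+0.885645, -0.435468, -0.161249)
rvec = θ·k = (+0.259997, -0.127839, -0.047338)

rvec=(0.2600, -0.1278, -0.0473) tvec=(-0.1170, -0.0771, 0.5458)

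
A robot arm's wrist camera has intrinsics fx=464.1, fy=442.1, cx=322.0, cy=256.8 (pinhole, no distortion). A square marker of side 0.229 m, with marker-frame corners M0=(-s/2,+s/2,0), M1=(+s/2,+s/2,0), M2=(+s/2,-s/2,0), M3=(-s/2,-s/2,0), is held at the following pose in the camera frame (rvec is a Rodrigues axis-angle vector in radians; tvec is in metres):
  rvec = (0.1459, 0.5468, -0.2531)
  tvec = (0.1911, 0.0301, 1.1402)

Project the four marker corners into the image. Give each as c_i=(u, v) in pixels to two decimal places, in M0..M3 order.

Intrinsics K: fx=464.1, fy=442.1, cx=322.0, cy=256.8
Marker side s = 0.229 m; corners in marker frame (Z=0):
  M0 = (-0.1145, +0.1145, 0)
  M1 = (+0.1145, +0.1145, 0)
  M2 = (+0.1145, -0.1145, 0)
  M3 = (-0.1145, -0.1145, 0)
rvec = (0.1459, 0.5468, -0.2531), |rvec| = θ = 0.61995 rad = 35.520°
Rodrigues: sinθ=0.58099, 1−cosθ=0.18609; R = I + sinθ·[k]× + (1−cosθ)·[k]×²:
    [+0.82421 +0.27582 +0.49456]
    [-0.19857 +0.95868 -0.20374]
    [-0.53032 +0.06972 +0.84493]
t = (0.1911, 0.0301, 1.1402) m
M0: Pc = R·M0+t = (+0.12831, +0.16260, +1.20890); u = 464.1·(+0.12831)/1.20890 + 322.0 = 371.2581, v = 442.1·(+0.16260)/1.20890 + 256.8 = 316.2649
M1: Pc = R·M1+t = (+0.31705, +0.11713, +1.08746); u = 464.1·(+0.31705)/1.08746 + 322.0 = 457.3105, v = 442.1·(+0.11713)/1.08746 + 256.8 = 304.4193
M2: Pc = R·M2+t = (+0.25389, -0.10240, +1.07150); u = 464.1·(+0.25389)/1.07150 + 322.0 = 431.9685, v = 442.1·(-0.10240)/1.07150 + 256.8 = 214.5478
M3: Pc = R·M3+t = (+0.06515, -0.05693, +1.19294); u = 464.1·(+0.06515)/1.19294 + 322.0 = 347.3442, v = 442.1·(-0.05693)/1.19294 + 256.8 = 235.7010

c0=(371.26, 316.26) c1=(457.31, 304.42) c2=(431.97, 214.55) c3=(347.34, 235.70)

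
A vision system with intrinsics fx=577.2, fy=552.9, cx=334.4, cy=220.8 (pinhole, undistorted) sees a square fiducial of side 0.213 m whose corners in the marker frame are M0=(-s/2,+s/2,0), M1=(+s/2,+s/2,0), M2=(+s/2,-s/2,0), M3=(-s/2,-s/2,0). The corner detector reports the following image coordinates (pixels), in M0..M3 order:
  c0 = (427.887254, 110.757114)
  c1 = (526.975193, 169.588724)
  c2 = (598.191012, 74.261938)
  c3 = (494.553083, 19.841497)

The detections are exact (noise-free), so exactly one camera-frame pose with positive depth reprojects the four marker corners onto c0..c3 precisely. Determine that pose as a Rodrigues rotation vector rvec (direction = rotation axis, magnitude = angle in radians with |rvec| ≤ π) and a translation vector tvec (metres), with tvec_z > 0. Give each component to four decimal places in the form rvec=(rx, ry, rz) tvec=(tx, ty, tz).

Intrinsics K: fx=577.2, fy=552.9, cx=334.4, cy=220.8
Marker side s = 0.213 m; corners in marker frame (Z=0):
  M0 = (-0.1065, +0.1065, 0)
  M1 = (+0.1065, +0.1065, 0)
  M2 = (+0.1065, -0.1065, 0)
  M3 = (-0.1065, -0.1065, 0)
Detected image corners:
  c0 = (427.887254, 110.757114) px
  c1 = (526.975193, 169.588724) px
  c2 = (598.191012, 74.261938) px
  c3 = (494.553083, 19.841497) px
Planar DLT: solve 8×8 A·h = b for H (H[2,2]=1):
  H  [+348.89142 -301.84328 +510.40865]
  H  [+242.68200 +440.85441 +93.07322]
  H  [-0.24798 +0.04208 +1.00000]
B = K⁻¹H; ‖b₁‖=0.954245, ‖b₂‖=0.954245; λ = 2/(‖b₁‖+‖b₂‖) = 1.047949, sign → tz>0 ⇒ λ=+1.047949
r₁ = λ·B[:,0] = (+0.78400,+0.56375,-0.25987); r₂ = λ·B[:,1] = (-0.57357,+0.81797,+0.04410)
r₃ = r₁×r₂ = (+0.23743,+0.11448,+0.96464); SVD([r₁ r₂ r₃]) → R = UVᵀ:
  R  [+0.78400 -0.57357 +0.23743]
  R  [+0.56375 +0.81797 +0.11448]
  R  [-0.25987 +0.04410 +0.96464]
t = (+0.31956, -0.24209, +1.04795) m
tr R = 2.566602; θ = arccos((tr R − 1)/2) = 0.670838 rad = 38.436°
axis k = ((R−Rᵀ)₃₂, (R−Rᵀ)₁₃, (R−Rᵀ)₂₁) / (2 sinθ) = (-0.056613, +0.399991, +0.914769)
rvec = θ·k = (-0.037978, +0.268329, +0.613662)

rvec=(-0.0380, 0.2683, 0.6137) tvec=(0.3196, -0.2421, 1.0479)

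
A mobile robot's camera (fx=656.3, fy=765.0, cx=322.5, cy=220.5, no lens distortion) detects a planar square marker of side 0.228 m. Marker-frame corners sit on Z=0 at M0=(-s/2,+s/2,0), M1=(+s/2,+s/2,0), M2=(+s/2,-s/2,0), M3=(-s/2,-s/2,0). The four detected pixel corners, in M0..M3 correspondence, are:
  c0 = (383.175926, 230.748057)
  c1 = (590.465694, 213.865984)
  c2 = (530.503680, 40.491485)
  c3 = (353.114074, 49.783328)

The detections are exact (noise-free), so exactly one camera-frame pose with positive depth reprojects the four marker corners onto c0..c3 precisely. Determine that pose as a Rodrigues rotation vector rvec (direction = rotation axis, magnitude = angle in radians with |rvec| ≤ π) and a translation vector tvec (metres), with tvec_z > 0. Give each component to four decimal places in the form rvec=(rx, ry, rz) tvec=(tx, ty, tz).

Intrinsics K: fx=656.3, fy=765.0, cx=322.5, cy=220.5
Marker side s = 0.228 m; corners in marker frame (Z=0):
  M0 = (-0.1140, +0.1140, 0)
  M1 = (+0.1140, +0.1140, 0)
  M2 = (+0.1140, -0.1140, 0)
  M3 = (-0.1140, -0.1140, 0)
Detected image corners:
  c0 = (383.175926, 230.748057) px
  c1 = (590.465694, 213.865984) px
  c2 = (530.503680, 40.491485) px
  c3 = (353.114074, 49.783328) px
Planar DLT: solve 8×8 A·h = b for H (H[2,2]=1):
  H  [+901.03768 -132.83876 +463.96659]
  H  [-37.96577 +681.39769 +126.41636]
  H  [+0.13520 -0.71346 +1.00000]
B = K⁻¹H; ‖b₁‖=1.316431, ‖b₂‖=1.316431; λ = 2/(‖b₁‖+‖b₂‖) = 0.759630, sign → tz>0 ⇒ λ=+0.759630
r₁ = λ·B[:,0] = (+0.99243,-0.06730,+0.10270); r₂ = λ·B[:,1] = (+0.11256,+0.83283,-0.54197)
r₃ = r₁×r₂ = (-0.04906,+0.54943,+0.83410); SVD([r₁ r₂ r₃]) → R = UVᵀ:
  R  [+0.99243 +0.11256 -0.04906]
  R  [-0.06730 +0.83283 +0.54943]
  R  [+0.10270 -0.54197 +0.83410]
t = (+0.16374, -0.09342, +0.75963) m
tr R = 2.659362; θ = arccos((tr R − 1)/2) = 0.592260 rad = 33.934°
axis k = ((R−Rᵀ)₃₂, (R−Rᵀ)₁₃, (R−Rᵀ)₂₁) / (2 sinθ) = (-0.977533, -0.135929, -0.161101)
rvec = θ·k = (-0.578953, -0.080505, -0.095414)

rvec=(-0.5790, -0.0805, -0.0954) tvec=(0.1637, -0.0934, 0.7596)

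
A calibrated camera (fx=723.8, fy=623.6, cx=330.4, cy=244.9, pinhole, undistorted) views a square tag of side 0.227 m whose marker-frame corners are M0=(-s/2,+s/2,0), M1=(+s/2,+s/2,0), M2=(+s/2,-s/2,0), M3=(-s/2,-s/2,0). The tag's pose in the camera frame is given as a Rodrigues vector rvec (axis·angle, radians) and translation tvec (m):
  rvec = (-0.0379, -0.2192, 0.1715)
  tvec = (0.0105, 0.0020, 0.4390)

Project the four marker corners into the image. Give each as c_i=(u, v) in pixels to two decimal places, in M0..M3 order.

Intrinsics K: fx=723.8, fy=623.6, cx=330.4, cy=244.9
Marker side s = 0.227 m; corners in marker frame (Z=0):
  M0 = (-0.1135, +0.1135, 0)
  M1 = (+0.1135, +0.1135, 0)
  M2 = (+0.1135, -0.1135, 0)
  M3 = (-0.1135, -0.1135, 0)
rvec = (-0.0379, -0.2192, 0.1715), |rvec| = θ = 0.28089 rad = 16.094°
Rodrigues: sinθ=0.27721, 1−cosθ=0.03919; R = I + sinθ·[k]× + (1−cosθ)·[k]×²:
    [+0.96152 -0.16513 -0.21956]
    [+0.17338 +0.98468 +0.01873]
    [+0.21310 -0.05608 +0.97542]
t = (0.0105, 0.0020, 0.4390) m
M0: Pc = R·M0+t = (-0.11737, +0.09408, +0.40845); u = 723.8·(-0.11737)/0.40845 + 330.4 = 122.4033, v = 623.6·(+0.09408)/0.40845 + 244.9 = 388.5402
M1: Pc = R·M1+t = (+0.10089, +0.13344, +0.45682); u = 723.8·(+0.10089)/0.45682 + 330.4 = 490.2541, v = 623.6·(+0.13344)/0.45682 + 244.9 = 427.0559
M2: Pc = R·M2+t = (+0.13837, -0.09008, +0.46955); u = 723.8·(+0.13837)/0.46955 + 330.4 = 543.7008, v = 623.6·(-0.09008)/0.46955 + 244.9 = 125.2641
M3: Pc = R·M3+t = (-0.07989, -0.12944, +0.42118); u = 723.8·(-0.07989)/0.42118 + 330.4 = 193.1062, v = 623.6·(-0.12944)/0.42118 + 244.9 = 53.2506

c0=(122.40, 388.54) c1=(490.25, 427.06) c2=(543.70, 125.26) c3=(193.11, 53.25)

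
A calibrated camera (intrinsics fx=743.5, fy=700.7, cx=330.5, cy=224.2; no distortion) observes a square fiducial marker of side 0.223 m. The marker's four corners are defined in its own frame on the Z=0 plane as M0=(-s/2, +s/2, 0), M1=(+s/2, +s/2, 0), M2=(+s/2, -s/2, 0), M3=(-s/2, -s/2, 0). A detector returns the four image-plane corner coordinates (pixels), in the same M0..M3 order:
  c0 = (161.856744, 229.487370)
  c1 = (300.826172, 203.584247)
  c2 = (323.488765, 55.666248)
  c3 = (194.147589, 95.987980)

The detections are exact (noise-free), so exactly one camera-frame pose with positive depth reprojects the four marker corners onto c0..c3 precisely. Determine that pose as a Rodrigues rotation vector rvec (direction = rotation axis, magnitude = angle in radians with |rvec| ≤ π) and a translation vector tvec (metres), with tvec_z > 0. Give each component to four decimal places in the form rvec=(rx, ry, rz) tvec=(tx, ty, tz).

Intrinsics K: fx=743.5, fy=700.7, cx=330.5, cy=224.2
Marker side s = 0.223 m; corners in marker frame (Z=0):
  M0 = (-0.1115, +0.1115, 0)
  M1 = (+0.1115, +0.1115, 0)
  M2 = (+0.1115, -0.1115, 0)
  M3 = (-0.1115, -0.1115, 0)
Detected image corners:
  c0 = (161.856744, 229.487370) px
  c1 = (300.826172, 203.584247) px
  c2 = (323.488765, 55.666248) px
  c3 = (194.147589, 95.987980) px
Planar DLT: solve 8×8 A·h = b for H (H[2,2]=1):
  H  [+462.71990 -231.67073 +241.54332]
  H  [-232.26714 +565.07037 +143.79142]
  H  [-0.56235 -0.43701 +1.00000]
B = K⁻¹H; ‖b₁‖=1.048889, ‖b₂‖=1.048889; λ = 2/(‖b₁‖+‖b₂‖) = 0.953390, sign → tz>0 ⇒ λ=+0.953390
r₁ = λ·B[:,0] = (+0.83167,-0.14448,-0.53614); r₂ = λ·B[:,1] = (-0.11187,+0.90216,-0.41664)
r₃ = r₁×r₂ = (+0.54388,+0.40649,+0.73414); SVD([r₁ r₂ r₃]) → R = UVᵀ:
  R  [+0.83167 -0.11187 +0.54388]
  R  [-0.14448 +0.90216 +0.40649]
  R  [-0.53614 -0.41664 +0.73414]
t = (-0.11407, -0.10941, +0.95339) m
tr R = 2.467970; θ = arccos((tr R − 1)/2) = 0.746625 rad = 42.778°
axis k = ((R−Rᵀ)₃₂, (R−Rᵀ)₁₃, (R−Rᵀ)₂₁) / (2 sinθ) = (-0.605987, +0.795112, -0.024012)
rvec = θ·k = (-0.452445, +0.593651, -0.017928)

rvec=(-0.4524, 0.5937, -0.0179) tvec=(-0.1141, -0.1094, 0.9534)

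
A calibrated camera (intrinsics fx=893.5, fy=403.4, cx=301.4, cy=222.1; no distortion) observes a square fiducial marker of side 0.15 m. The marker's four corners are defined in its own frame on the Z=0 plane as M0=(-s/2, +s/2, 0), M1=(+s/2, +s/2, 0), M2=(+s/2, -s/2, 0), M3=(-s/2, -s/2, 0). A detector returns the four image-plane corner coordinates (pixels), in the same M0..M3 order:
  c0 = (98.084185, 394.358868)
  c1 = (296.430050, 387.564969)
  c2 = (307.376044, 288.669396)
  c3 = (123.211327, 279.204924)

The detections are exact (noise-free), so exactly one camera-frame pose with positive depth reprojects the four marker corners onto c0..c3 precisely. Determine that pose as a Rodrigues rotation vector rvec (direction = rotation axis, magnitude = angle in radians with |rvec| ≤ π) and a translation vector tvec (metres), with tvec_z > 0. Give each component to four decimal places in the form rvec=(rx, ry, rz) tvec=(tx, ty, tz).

rvec=(-0.2107, -0.6692, 0.1304) tvec=(-0.0578, 0.1665, 0.5902)

Intrinsics K: fx=893.5, fy=403.4, cx=301.4, cy=222.1
Marker side s = 0.15 m; corners in marker frame (Z=0):
  M0 = (-0.0750, +0.0750, 0)
  M1 = (+0.0750, +0.0750, 0)
  M2 = (+0.0750, -0.0750, 0)
  M3 = (-0.0750, -0.0750, 0)
Detected image corners:
  c0 = (98.084185, 394.358868) px
  c1 = (296.430050, 387.564969) px
  c2 = (307.376044, 288.669396) px
  c3 = (123.211327, 279.204924) px
Planar DLT: solve 8×8 A·h = b for H (H[2,2]=1):
  H  [+1483.55326 -198.80366 +213.84398]
  H  [+353.94953 +574.94176 +335.90179]
  H  [+1.01772 -0.39834 +1.00000]
B = K⁻¹H; ‖b₁‖=1.694403, ‖b₂‖=1.694403; λ = 2/(‖b₁‖+‖b₂‖) = 0.590178, sign → tz>0 ⇒ λ=+0.590178
r₁ = λ·B[:,0] = (+0.77731,+0.18714,+0.60064); r₂ = λ·B[:,1] = (-0.05201,+0.97058,-0.23509)
r₃ = r₁×r₂ = (-0.62696,+0.15150,+0.76418); SVD([r₁ r₂ r₃]) → R = UVᵀ:
  R  [+0.77731 -0.05201 -0.62696]
  R  [+0.18714 +0.97058 +0.15150]
  R  [+0.60064 -0.23509 +0.76418]
t = (-0.05783, +0.16649, +0.59018) m
tr R = 2.512072; θ = arccos((tr R − 1)/2) = 0.713560 rad = 40.884°
axis k = ((R−Rᵀ)₃₂, (R−Rᵀ)₁₃, (R−Rᵀ)₂₁) / (2 sinθ) = (-0.295321, -0.937769, +0.182690)
rvec = θ·k = (-0.210729, -0.669155, +0.130360)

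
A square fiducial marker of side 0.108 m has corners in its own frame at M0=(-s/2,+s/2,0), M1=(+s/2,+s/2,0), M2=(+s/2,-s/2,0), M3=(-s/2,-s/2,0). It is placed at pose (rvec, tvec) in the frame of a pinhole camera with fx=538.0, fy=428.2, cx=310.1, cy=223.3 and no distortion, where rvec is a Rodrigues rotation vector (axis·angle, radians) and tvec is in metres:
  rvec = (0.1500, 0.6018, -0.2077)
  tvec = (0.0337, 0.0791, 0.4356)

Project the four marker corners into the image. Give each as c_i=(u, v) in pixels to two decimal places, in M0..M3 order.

c0=(313.58, 350.12) c1=(428.44, 352.45) c2=(396.60, 243.33) c3=(283.89, 255.61)

Intrinsics K: fx=538.0, fy=428.2, cx=310.1, cy=223.3
Marker side s = 0.108 m; corners in marker frame (Z=0):
  M0 = (-0.0540, +0.0540, 0)
  M1 = (+0.0540, +0.0540, 0)
  M2 = (+0.0540, -0.0540, 0)
  M3 = (-0.0540, -0.0540, 0)
rvec = (0.1500, 0.6018, -0.2077), |rvec| = θ = 0.65407 rad = 37.475°
Rodrigues: sinθ=0.60842, 1−cosθ=0.20638; R = I + sinθ·[k]× + (1−cosθ)·[k]×²:
    [+0.80447 +0.23675 +0.54477]
    [-0.14966 +0.96833 -0.19983]
    [-0.57483 +0.07923 +0.81443]
t = (0.0337, 0.0791, 0.4356) m
M0: Pc = R·M0+t = (+0.00304, +0.13947, +0.47092); u = 538.0·(+0.00304)/0.47092 + 310.1 = 313.5767, v = 428.2·(+0.13947)/0.47092 + 223.3 = 350.1193
M1: Pc = R·M1+t = (+0.08993, +0.12331, +0.40884); u = 538.0·(+0.08993)/0.40884 + 310.1 = 428.4361, v = 428.2·(+0.12331)/0.40884 + 223.3 = 352.4484
M2: Pc = R·M2+t = (+0.06436, +0.01873, +0.40028); u = 538.0·(+0.06436)/0.40028 + 310.1 = 396.5991, v = 428.2·(+0.01873)/0.40028 + 223.3 = 243.3349
M3: Pc = R·M3+t = (-0.02253, +0.03489, +0.46236); u = 538.0·(-0.02253)/0.46236 + 310.1 = 283.8889, v = 428.2·(+0.03489)/0.46236 + 223.3 = 255.6134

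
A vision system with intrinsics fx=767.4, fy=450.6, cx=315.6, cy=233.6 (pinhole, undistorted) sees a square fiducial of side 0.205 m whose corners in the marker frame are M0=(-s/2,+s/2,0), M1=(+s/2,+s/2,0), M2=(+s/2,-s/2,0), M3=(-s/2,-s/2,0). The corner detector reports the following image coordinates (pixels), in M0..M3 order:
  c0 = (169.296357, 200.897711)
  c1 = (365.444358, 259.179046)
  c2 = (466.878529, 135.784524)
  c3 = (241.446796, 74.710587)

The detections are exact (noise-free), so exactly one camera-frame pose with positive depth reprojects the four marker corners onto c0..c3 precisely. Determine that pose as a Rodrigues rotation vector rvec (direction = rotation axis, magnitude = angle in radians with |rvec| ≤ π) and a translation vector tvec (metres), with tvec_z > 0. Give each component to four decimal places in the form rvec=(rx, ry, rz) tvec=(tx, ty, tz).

rvec=(0.3799, 0.2122, 0.4337) tvec=(-0.0082, -0.0924, 0.6643)

Intrinsics K: fx=767.4, fy=450.6, cx=315.6, cy=233.6
Marker side s = 0.205 m; corners in marker frame (Z=0):
  M0 = (-0.1025, +0.1025, 0)
  M1 = (+0.1025, +0.1025, 0)
  M2 = (+0.1025, -0.1025, 0)
  M3 = (-0.1025, -0.1025, 0)
Detected image corners:
  c0 = (169.296357, 200.897711) px
  c1 = (365.444358, 259.179046) px
  c2 = (466.878529, 135.784524) px
  c3 = (241.446796, 74.710587) px
Planar DLT: solve 8×8 A·h = b for H (H[2,2]=1):
  H  [+968.02183 -234.43932 +306.14120]
  H  [+260.58683 +710.07441 +170.95504]
  H  [-0.17956 +0.60374 +1.00000]
B = K⁻¹H; ‖b₁‖=1.505318, ‖b₂‖=1.505318; λ = 2/(‖b₁‖+‖b₂‖) = 0.664312, sign → tz>0 ⇒ λ=+0.664312
r₁ = λ·B[:,0] = (+0.88704,+0.44602,-0.11928); r₂ = λ·B[:,1] = (-0.36789,+0.83893,+0.40107)
r₃ = r₁×r₂ = (+0.27896,-0.31188,+0.90825); SVD([r₁ r₂ r₃]) → R = UVᵀ:
  R  [+0.88704 -0.36789 +0.27896]
  R  [+0.44602 +0.83893 -0.31188]
  R  [-0.11928 +0.40107 +0.90825]
t = (-0.00819, -0.09236, +0.66431) m
tr R = 2.634211; θ = arccos((tr R − 1)/2) = 0.614424 rad = 35.204°
axis k = ((R−Rᵀ)₃₂, (R−Rᵀ)₁₃, (R−Rᵀ)₂₁) / (2 sinθ) = (+0.618364, +0.345403, +0.705920)
rvec = θ·k = (+0.379937, +0.212224, +0.433734)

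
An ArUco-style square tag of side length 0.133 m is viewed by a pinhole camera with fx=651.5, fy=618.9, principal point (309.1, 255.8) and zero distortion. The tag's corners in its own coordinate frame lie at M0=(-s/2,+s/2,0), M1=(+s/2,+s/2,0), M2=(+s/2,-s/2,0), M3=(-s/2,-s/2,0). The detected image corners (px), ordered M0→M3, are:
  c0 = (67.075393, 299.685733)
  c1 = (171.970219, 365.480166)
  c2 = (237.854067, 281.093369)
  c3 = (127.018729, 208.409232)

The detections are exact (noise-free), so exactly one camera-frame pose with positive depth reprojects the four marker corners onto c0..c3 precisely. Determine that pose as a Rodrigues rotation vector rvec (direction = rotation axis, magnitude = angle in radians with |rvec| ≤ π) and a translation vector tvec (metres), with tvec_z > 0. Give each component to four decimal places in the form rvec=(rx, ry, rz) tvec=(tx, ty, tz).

Intrinsics K: fx=651.5, fy=618.9, cx=309.1, cy=255.8
Marker side s = 0.133 m; corners in marker frame (Z=0):
  M0 = (-0.0665, +0.0665, 0)
  M1 = (+0.0665, +0.0665, 0)
  M2 = (+0.0665, -0.0665, 0)
  M3 = (-0.0665, -0.0665, 0)
Detected image corners:
  c0 = (67.075393, 299.685733) px
  c1 = (171.970219, 365.480166) px
  c2 = (237.854067, 281.093369) px
  c3 = (127.018729, 208.409232) px
Planar DLT: solve 8×8 A·h = b for H (H[2,2]=1):
  H  [+837.48230 -394.89697 +150.54030]
  H  [+571.77944 +809.98583 +290.59906]
  H  [+0.18041 +0.51931 +1.00000]
B = K⁻¹H; ‖b₁‖=1.481065, ‖b₂‖=1.481065; λ = 2/(‖b₁‖+‖b₂‖) = 0.675190, sign → tz>0 ⇒ λ=+0.675190
r₁ = λ·B[:,0] = (+0.81014,+0.57344,+0.12181); r₂ = λ·B[:,1] = (-0.57561,+0.73873,+0.35063)
r₃ = r₁×r₂ = (+0.11108,-0.35418,+0.92856); SVD([r₁ r₂ r₃]) → R = UVᵀ:
  R  [+0.81014 -0.57561 +0.11108]
  R  [+0.57344 +0.73873 -0.35418]
  R  [+0.12181 +0.35063 +0.92856]
t = (-0.16433, +0.03796, +0.67519) m
tr R = 2.477433; θ = arccos((tr R − 1)/2) = 0.739632 rad = 42.378°
axis k = ((R−Rᵀ)₃₂, (R−Rᵀ)₁₃, (R−Rᵀ)₂₁) / (2 sinθ) = (+0.522845, -0.007958, +0.852390)
rvec = θ·k = (+0.386713, -0.005886, +0.630455)

rvec=(0.3867, -0.0059, 0.6305) tvec=(-0.1643, 0.0380, 0.6752)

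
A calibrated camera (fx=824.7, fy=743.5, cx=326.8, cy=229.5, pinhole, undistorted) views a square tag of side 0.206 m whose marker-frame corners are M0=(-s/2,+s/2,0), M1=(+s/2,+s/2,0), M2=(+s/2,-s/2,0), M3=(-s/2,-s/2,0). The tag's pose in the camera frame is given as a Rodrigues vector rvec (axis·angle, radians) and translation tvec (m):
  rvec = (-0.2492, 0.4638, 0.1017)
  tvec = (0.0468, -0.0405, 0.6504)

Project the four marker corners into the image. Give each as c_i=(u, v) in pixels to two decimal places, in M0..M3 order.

Intrinsics K: fx=824.7, fy=743.5, cx=326.8, cy=229.5
Marker side s = 0.206 m; corners in marker frame (Z=0):
  M0 = (-0.1030, +0.1030, 0)
  M1 = (+0.1030, +0.1030, 0)
  M2 = (+0.1030, -0.1030, 0)
  M3 = (-0.1030, -0.1030, 0)
rvec = (-0.2492, 0.4638, 0.1017), |rvec| = θ = 0.53624 rad = 30.724°
Rodrigues: sinθ=0.51091, 1−cosθ=0.14036; R = I + sinθ·[k]× + (1−cosθ)·[k]×²:
    [+0.88995 -0.15331 +0.42952]
    [+0.04048 +0.96464 +0.26045]
    [-0.45426 -0.21440 +0.86468]
t = (0.0468, -0.0405, 0.6504) m
M0: Pc = R·M0+t = (-0.06066, +0.05469, +0.67511); u = 824.7·(-0.06066)/0.67511 + 326.8 = 252.7034, v = 743.5·(+0.05469)/0.67511 + 229.5 = 289.7290
M1: Pc = R·M1+t = (+0.12267, +0.06303, +0.58153); u = 824.7·(+0.12267)/0.58153 + 326.8 = 500.7707, v = 743.5·(+0.06303)/0.58153 + 229.5 = 310.0817
M2: Pc = R·M2+t = (+0.15426, -0.13569, +0.62569); u = 824.7·(+0.15426)/0.62569 + 326.8 = 530.1179, v = 743.5·(-0.13569)/0.62569 + 229.5 = 68.2642
M3: Pc = R·M3+t = (-0.02907, -0.14403, +0.71927); u = 824.7·(-0.02907)/0.71927 + 326.8 = 293.4651, v = 743.5·(-0.14403)/0.71927 + 229.5 = 80.6218

c0=(252.70, 289.73) c1=(500.77, 310.08) c2=(530.12, 68.26) c3=(293.47, 80.62)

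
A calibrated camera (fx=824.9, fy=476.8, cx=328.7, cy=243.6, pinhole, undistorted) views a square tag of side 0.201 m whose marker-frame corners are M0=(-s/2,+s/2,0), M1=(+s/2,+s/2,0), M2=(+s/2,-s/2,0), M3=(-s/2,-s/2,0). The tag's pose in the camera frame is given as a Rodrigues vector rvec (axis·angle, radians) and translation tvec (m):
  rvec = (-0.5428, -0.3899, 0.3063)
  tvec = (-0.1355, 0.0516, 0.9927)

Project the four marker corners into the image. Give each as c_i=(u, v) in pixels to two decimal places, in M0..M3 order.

c0=(109.09, 293.51) c1=(273.37, 328.44) c2=(306.55, 247.15) c3=(161.95, 211.60)

Intrinsics K: fx=824.9, fy=476.8, cx=328.7, cy=243.6
Marker side s = 0.201 m; corners in marker frame (Z=0):
  M0 = (-0.1005, +0.1005, 0)
  M1 = (+0.1005, +0.1005, 0)
  M2 = (+0.1005, -0.1005, 0)
  M3 = (-0.1005, -0.1005, 0)
rvec = (-0.5428, -0.3899, 0.3063), |rvec| = θ = 0.73517 rad = 42.122°
Rodrigues: sinθ=0.67071, 1−cosθ=0.25828; R = I + sinθ·[k]× + (1−cosθ)·[k]×²:
    [+0.88252 -0.17831 -0.43517]
    [+0.38058 +0.81437 +0.43814]
    [+0.27626 -0.55228 +0.78655]
t = (-0.1355, 0.0516, 0.9927) m
M0: Pc = R·M0+t = (-0.24211, +0.09520, +0.90943); u = 824.9·(-0.24211)/0.90943 + 328.7 = 109.0915, v = 476.8·(+0.09520)/0.90943 + 243.6 = 293.5093
M1: Pc = R·M1+t = (-0.06473, +0.17169, +0.96496); u = 824.9·(-0.06473)/0.96496 + 328.7 = 273.3679, v = 476.8·(+0.17169)/0.96496 + 243.6 = 328.4355
M2: Pc = R·M2+t = (-0.02889, +0.00800, +1.07597); u = 824.9·(-0.02889)/1.07597 + 328.7 = 306.5534, v = 476.8·(+0.00800)/1.07597 + 243.6 = 247.1472
M3: Pc = R·M3+t = (-0.20627, -0.06849, +1.02044); u = 824.9·(-0.20627)/1.02044 + 328.7 = 161.9536, v = 476.8·(-0.06849)/1.02044 + 243.6 = 211.5970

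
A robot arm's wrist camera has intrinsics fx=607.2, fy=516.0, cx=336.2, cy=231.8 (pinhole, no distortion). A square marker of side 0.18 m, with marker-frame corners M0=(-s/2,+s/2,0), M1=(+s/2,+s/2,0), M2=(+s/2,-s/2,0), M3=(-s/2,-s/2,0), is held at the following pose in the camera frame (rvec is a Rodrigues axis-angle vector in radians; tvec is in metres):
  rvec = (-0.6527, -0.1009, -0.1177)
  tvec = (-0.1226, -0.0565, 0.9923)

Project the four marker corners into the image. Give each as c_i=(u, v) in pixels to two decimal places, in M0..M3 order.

Intrinsics K: fx=607.2, fy=516.0, cx=336.2, cy=231.8
Marker side s = 0.18 m; corners in marker frame (Z=0):
  M0 = (-0.0900, +0.0900, 0)
  M1 = (+0.0900, +0.0900, 0)
  M2 = (+0.0900, -0.0900, 0)
  M3 = (-0.0900, -0.0900, 0)
rvec = (-0.6527, -0.1009, -0.1177), |rvec| = θ = 0.67086 rad = 38.437°
Rodrigues: sinθ=0.62166, 1−cosθ=0.21671; R = I + sinθ·[k]× + (1−cosθ)·[k]×²:
    [+0.98843 +0.14078 -0.05651]
    [-0.07736 +0.78819 +0.61055]
    [+0.13049 -0.59911 +0.78996]
t = (-0.1226, -0.0565, 0.9923) m
M0: Pc = R·M0+t = (-0.19889, +0.02140, +0.92664); u = 607.2·(-0.19889)/0.92664 + 336.2 = 205.8738, v = 516.0·(+0.02140)/0.92664 + 231.8 = 243.7162
M1: Pc = R·M1+t = (-0.02097, +0.00748, +0.95012); u = 607.2·(-0.02097)/0.95012 + 336.2 = 322.7977, v = 516.0·(+0.00748)/0.95012 + 231.8 = 235.8596
M2: Pc = R·M2+t = (-0.04631, -0.13440, +1.05796); u = 607.2·(-0.04631)/1.05796 + 336.2 = 309.6202, v = 516.0·(-0.13440)/1.05796 + 231.8 = 166.2496
M3: Pc = R·M3+t = (-0.22423, -0.12048, +1.03448); u = 607.2·(-0.22423)/1.03448 + 336.2 = 204.5859, v = 516.0·(-0.12048)/1.03448 + 231.8 = 171.7066

c0=(205.87, 243.72) c1=(322.80, 235.86) c2=(309.62, 166.25) c3=(204.59, 171.71)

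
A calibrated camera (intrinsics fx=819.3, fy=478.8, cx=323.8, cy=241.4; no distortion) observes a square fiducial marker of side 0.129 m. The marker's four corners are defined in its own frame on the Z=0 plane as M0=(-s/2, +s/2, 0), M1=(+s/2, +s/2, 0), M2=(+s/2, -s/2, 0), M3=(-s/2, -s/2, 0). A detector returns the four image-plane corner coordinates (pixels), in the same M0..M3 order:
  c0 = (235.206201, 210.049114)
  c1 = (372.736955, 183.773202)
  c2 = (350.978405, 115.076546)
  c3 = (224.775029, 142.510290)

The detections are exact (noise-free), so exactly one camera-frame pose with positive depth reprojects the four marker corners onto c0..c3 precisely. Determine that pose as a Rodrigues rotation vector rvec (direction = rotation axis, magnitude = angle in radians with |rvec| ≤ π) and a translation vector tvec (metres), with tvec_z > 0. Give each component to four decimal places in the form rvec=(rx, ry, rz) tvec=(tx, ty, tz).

Intrinsics K: fx=819.3, fy=478.8, cx=323.8, cy=241.4
Marker side s = 0.129 m; corners in marker frame (Z=0):
  M0 = (-0.0645, +0.0645, 0)
  M1 = (+0.0645, +0.0645, 0)
  M2 = (+0.0645, -0.0645, 0)
  M3 = (-0.0645, -0.0645, 0)
Detected image corners:
  c0 = (235.206201, 210.049114) px
  c1 = (372.736955, 183.773202) px
  c2 = (350.978405, 115.076546) px
  c3 = (224.775029, 142.510290) px
Planar DLT: solve 8×8 A·h = b for H (H[2,2]=1):
  H  [+909.14768 -59.76499 +294.00254]
  H  [-269.61885 +426.97099 +161.81613]
  H  [-0.37618 -0.61998 +1.00000]
B = K⁻¹H; ‖b₁‖=1.365428, ‖b₂‖=1.365428; λ = 2/(‖b₁‖+‖b₂‖) = 0.732371, sign → tz>0 ⇒ λ=+0.732371
r₁ = λ·B[:,0] = (+0.92157,-0.27350,-0.27551); r₂ = λ·B[:,1] = (+0.12602,+0.88202,-0.45405)
r₃ = r₁×r₂ = (+0.36719,+0.38372,+0.84731); SVD([r₁ r₂ r₃]) → R = UVᵀ:
  R  [+0.92157 +0.12602 +0.36719]
  R  [-0.27350 +0.88202 +0.38372]
  R  [-0.27551 -0.45405 +0.84731]
t = (-0.02664, -0.12173, +0.73237) m
tr R = 2.650896; θ = arccos((tr R − 1)/2) = 0.599801 rad = 34.366°
axis k = ((R−Rᵀ)₃₂, (R−Rᵀ)₁₃, (R−Rᵀ)₂₁) / (2 sinθ) = (-0.742078, +0.569280, -0.353892)
rvec = θ·k = (-0.445099, +0.341455, -0.212265)

rvec=(-0.4451, 0.3415, -0.2123) tvec=(-0.0266, -0.1217, 0.7324)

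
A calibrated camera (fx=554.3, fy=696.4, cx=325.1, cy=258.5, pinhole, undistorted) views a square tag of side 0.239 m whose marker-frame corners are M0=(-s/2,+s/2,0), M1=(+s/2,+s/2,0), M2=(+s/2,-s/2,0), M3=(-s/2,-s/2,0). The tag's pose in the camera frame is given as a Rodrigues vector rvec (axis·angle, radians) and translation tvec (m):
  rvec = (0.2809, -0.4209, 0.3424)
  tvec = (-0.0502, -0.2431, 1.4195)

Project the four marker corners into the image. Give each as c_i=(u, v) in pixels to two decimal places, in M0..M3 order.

Intrinsics K: fx=554.3, fy=696.4, cx=325.1, cy=258.5
Marker side s = 0.239 m; corners in marker frame (Z=0):
  M0 = (-0.1195, +0.1195, 0)
  M1 = (+0.1195, +0.1195, 0)
  M2 = (+0.1195, -0.1195, 0)
  M3 = (-0.1195, -0.1195, 0)
rvec = (0.2809, -0.4209, 0.3424), |rvec| = θ = 0.61098 rad = 35.007°
Rodrigues: sinθ=0.57367, 1−cosθ=0.18092; R = I + sinθ·[k]× + (1−cosθ)·[k]×²:
    [+0.85733 -0.37879 -0.34858]
    [+0.26419 +0.90494 -0.33359]
    [+0.44181 +0.19390 +0.87590]
t = (-0.0502, -0.2431, 1.4195) m
M0: Pc = R·M0+t = (-0.19792, -0.16653, +1.38988); u = 554.3·(-0.19792)/1.38988 + 325.1 = 246.1686, v = 696.4·(-0.16653)/1.38988 + 258.5 = 175.0596
M1: Pc = R·M1+t = (+0.00698, -0.10339, +1.49547); u = 554.3·(+0.00698)/1.49547 + 325.1 = 327.6890, v = 696.4·(-0.10339)/1.49547 + 258.5 = 210.3547
M2: Pc = R·M2+t = (+0.09752, -0.31967, +1.44912); u = 554.3·(+0.09752)/1.44912 + 325.1 = 362.4004, v = 696.4·(-0.31967)/1.44912 + 258.5 = 104.8777
M3: Pc = R·M3+t = (-0.10738, -0.38281, +1.34353); u = 554.3·(-0.10738)/1.34353 + 325.1 = 280.7963, v = 696.4·(-0.38281)/1.34353 + 258.5 = 60.0754

c0=(246.17, 175.06) c1=(327.69, 210.35) c2=(362.40, 104.88) c3=(280.80, 60.08)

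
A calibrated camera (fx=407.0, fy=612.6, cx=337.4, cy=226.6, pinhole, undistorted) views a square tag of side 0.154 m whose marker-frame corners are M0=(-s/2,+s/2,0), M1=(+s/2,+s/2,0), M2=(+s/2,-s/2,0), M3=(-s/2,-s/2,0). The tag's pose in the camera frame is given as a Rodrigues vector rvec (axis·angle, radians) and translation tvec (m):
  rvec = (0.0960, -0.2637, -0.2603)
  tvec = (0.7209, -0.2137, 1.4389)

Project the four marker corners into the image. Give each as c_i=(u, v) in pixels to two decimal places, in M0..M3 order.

Intrinsics K: fx=407.0, fy=612.6, cx=337.4, cy=226.6
Marker side s = 0.154 m; corners in marker frame (Z=0):
  M0 = (-0.0770, +0.0770, 0)
  M1 = (+0.0770, +0.0770, 0)
  M2 = (+0.0770, -0.0770, 0)
  M3 = (-0.0770, -0.0770, 0)
rvec = (0.0960, -0.2637, -0.2603), |rvec| = θ = 0.38277 rad = 21.931°
Rodrigues: sinθ=0.37349, 1−cosθ=0.07236; R = I + sinθ·[k]× + (1−cosθ)·[k]×²:
    [+0.93219 +0.24149 -0.26965]
    [-0.26649 +0.96198 -0.05977]
    [+0.24497 +0.12758 +0.96110]
t = (0.7209, -0.2137, 1.4389) m
M0: Pc = R·M0+t = (+0.66772, -0.11911, +1.42986); u = 407.0·(+0.66772)/1.42986 + 337.4 = 527.4607, v = 612.6·(-0.11911)/1.42986 + 226.6 = 175.5704
M1: Pc = R·M1+t = (+0.81127, -0.16015, +1.46759); u = 407.0·(+0.81127)/1.46759 + 337.4 = 562.3872, v = 612.6·(-0.16015)/1.46759 + 226.6 = 159.7512
M2: Pc = R·M2+t = (+0.77408, -0.30829, +1.44794); u = 407.0·(+0.77408)/1.44794 + 337.4 = 554.9866, v = 612.6·(-0.30829)/1.44794 + 226.6 = 96.1663
M3: Pc = R·M3+t = (+0.63053, -0.26725, +1.41021); u = 407.0·(+0.63053)/1.41021 + 337.4 = 519.3756, v = 612.6·(-0.26725)/1.41021 + 226.6 = 110.5049

c0=(527.46, 175.57) c1=(562.39, 159.75) c2=(554.99, 96.17) c3=(519.38, 110.50)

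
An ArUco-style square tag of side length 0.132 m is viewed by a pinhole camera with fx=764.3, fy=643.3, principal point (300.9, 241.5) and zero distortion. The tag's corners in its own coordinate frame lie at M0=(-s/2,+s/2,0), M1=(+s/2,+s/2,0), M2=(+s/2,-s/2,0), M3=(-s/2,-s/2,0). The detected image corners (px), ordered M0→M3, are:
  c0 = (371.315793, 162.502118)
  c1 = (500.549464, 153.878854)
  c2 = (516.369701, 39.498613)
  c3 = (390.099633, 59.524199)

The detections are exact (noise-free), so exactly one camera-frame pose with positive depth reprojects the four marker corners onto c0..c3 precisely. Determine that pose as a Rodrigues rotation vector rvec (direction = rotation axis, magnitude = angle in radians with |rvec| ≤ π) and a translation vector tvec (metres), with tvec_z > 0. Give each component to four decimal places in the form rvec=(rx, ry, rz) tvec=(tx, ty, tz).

Intrinsics K: fx=764.3, fy=643.3, cx=300.9, cy=241.5
Marker side s = 0.132 m; corners in marker frame (Z=0):
  M0 = (-0.0660, +0.0660, 0)
  M1 = (+0.0660, +0.0660, 0)
  M2 = (+0.0660, -0.0660, 0)
  M3 = (-0.0660, -0.0660, 0)
Detected image corners:
  c0 = (371.315793, 162.502118) px
  c1 = (500.549464, 153.878854) px
  c2 = (516.369701, 39.498613) px
  c3 = (390.099633, 59.524199) px
Planar DLT: solve 8×8 A·h = b for H (H[2,2]=1):
  H  [+597.32764 -259.97392 +441.23722]
  H  [-195.83414 +790.98693 +103.20982]
  H  [-0.83286 -0.28854 +1.00000]
B = K⁻¹H; ‖b₁‖=1.387282, ‖b₂‖=1.387282; λ = 2/(‖b₁‖+‖b₂‖) = 0.720834, sign → tz>0 ⇒ λ=+0.720834
r₁ = λ·B[:,0] = (+0.79971,+0.00594,-0.60035); r₂ = λ·B[:,1] = (-0.16330,+0.96440,-0.20799)
r₃ = r₁×r₂ = (+0.57775,+0.26437,+0.77221); SVD([r₁ r₂ r₃]) → R = UVᵀ:
  R  [+0.79971 -0.16330 +0.57775]
  R  [+0.00594 +0.96440 +0.26437]
  R  [-0.60035 -0.20799 +0.77221]
t = (+0.13236, -0.15496, +0.72083) m
tr R = 2.536330; θ = arccos((tr R − 1)/2) = 0.694826 rad = 39.811°
axis k = ((R−Rᵀ)₃₂, (R−Rᵀ)₁₃, (R−Rᵀ)₂₁) / (2 sinθ) = (-0.368889, +0.920028, +0.132171)
rvec = θ·k = (-0.256314, +0.639260, +0.091836)

rvec=(-0.2563, 0.6393, 0.0918) tvec=(0.1324, -0.1550, 0.7208)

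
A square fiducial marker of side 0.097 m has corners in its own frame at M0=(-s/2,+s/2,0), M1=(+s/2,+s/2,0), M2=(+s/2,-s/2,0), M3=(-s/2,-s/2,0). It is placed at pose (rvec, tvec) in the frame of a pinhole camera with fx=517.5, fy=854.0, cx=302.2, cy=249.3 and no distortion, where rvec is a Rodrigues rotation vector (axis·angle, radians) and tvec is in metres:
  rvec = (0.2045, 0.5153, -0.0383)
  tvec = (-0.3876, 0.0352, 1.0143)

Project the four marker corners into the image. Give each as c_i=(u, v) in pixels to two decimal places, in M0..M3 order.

c0=(91.90, 316.13) c1=(125.53, 320.57) c2=(117.83, 239.25) c3=(83.97, 238.51)

Intrinsics K: fx=517.5, fy=854.0, cx=302.2, cy=249.3
Marker side s = 0.097 m; corners in marker frame (Z=0):
  M0 = (-0.0485, +0.0485, 0)
  M1 = (+0.0485, +0.0485, 0)
  M2 = (+0.0485, -0.0485, 0)
  M3 = (-0.0485, -0.0485, 0)
rvec = (0.2045, 0.5153, -0.0383), |rvec| = θ = 0.55572 rad = 31.840°
Rodrigues: sinθ=0.52755, 1−cosθ=0.15048; R = I + sinθ·[k]× + (1−cosθ)·[k]×²:
    [+0.86990 +0.08771 +0.48537]
    [+0.01499 +0.97891 -0.20375]
    [-0.49300 +0.18452 +0.85024]
t = (-0.3876, 0.0352, 1.0143) m
M0: Pc = R·M0+t = (-0.42554, +0.08195, +1.04716); u = 517.5·(-0.42554)/1.04716 + 302.2 = 91.9025, v = 854.0·(+0.08195)/1.04716 + 249.3 = 316.1335
M1: Pc = R·M1+t = (-0.34116, +0.08340, +0.99934); u = 517.5·(-0.34116)/0.99934 + 302.2 = 125.5349, v = 854.0·(+0.08340)/0.99934 + 249.3 = 320.5741
M2: Pc = R·M2+t = (-0.34966, -0.01155, +0.98144); u = 517.5·(-0.34966)/0.98144 + 302.2 = 117.8272, v = 854.0·(-0.01155)/0.98144 + 249.3 = 239.2497
M3: Pc = R·M3+t = (-0.43404, -0.01300, +1.02926); u = 517.5·(-0.43404)/1.02926 + 302.2 = 83.9680, v = 854.0·(-0.01300)/1.02926 + 249.3 = 238.5103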